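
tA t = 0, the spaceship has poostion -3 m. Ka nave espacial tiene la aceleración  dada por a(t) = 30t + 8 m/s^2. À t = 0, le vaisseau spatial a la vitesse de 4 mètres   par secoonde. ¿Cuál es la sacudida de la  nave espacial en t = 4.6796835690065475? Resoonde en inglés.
We must differentiate our acceleration equation a(t) = 30·t + 8 1 time. Taking d/dt of a(t), we find j(t) = 30. From the given jerk equation j(t) = 30, we substitute t = 4.6796835690065475 to get j = 30.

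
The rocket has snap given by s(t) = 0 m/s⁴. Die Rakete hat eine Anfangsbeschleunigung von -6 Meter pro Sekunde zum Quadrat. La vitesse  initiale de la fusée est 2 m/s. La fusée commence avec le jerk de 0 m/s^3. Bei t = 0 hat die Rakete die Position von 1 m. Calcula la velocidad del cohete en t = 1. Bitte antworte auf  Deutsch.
Wir müssen unsere Gleichung für den Snap s(t) = 0 3-mal integrieren. Das Integral von dem Snap ist der Ruck. Mit j(0) = 0 erhalten wir j(t) = 0. Das Integral von dem Ruck ist die Beschleunigung. Mit a(0) = -6 erhalten wir a(t) = -6. Durch Integration von der Beschleunigung und Verwendung der Anfangsbedingung v(0) = 2, erhalten wir v(t) = 2 - 6·t. Aus der Gleichung für die Geschwindigkeit v(t) = 2 - 6·t, setzen wir t = 1 ein und erhalten v = -4.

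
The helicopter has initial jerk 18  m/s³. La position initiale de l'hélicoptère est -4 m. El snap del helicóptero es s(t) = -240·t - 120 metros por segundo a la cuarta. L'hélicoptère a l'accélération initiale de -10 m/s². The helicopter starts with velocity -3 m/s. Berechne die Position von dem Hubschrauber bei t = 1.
Ausgehend von dem Snap s(t) = -240·t - 120, nehmen wir 4 Integrale. Die Stammfunktion von dem Snap ist der Ruck. Mit j(0) = 18 erhalten wir j(t) = -120·t^2 - 120·t + 18. Das Integral von dem Ruck ist die Beschleunigung. Mit a(0) = -10 erhalten wir a(t) = -40·t^3 - 60·t^2 + 18·t - 10. Das Integral von der Beschleunigung, mit v(0) = -3, ergibt die Geschwindigkeit: v(t) = -10·t^4 - 20·t^3 + 9·t^2 - 10·t - 3. Mit ∫v(t)dt und Anwendung von x(0) = -4, finden wir x(t) = -2·t^5 - 5·t^4 + 3·t^3 - 5·t^2 - 3·t - 4. Aus der Gleichung für die Position x(t) = -2·t^5 - 5·t^4 + 3·t^3 - 5·t^2 - 3·t - 4, setzen wir t = 1 ein und erhalten x = -16.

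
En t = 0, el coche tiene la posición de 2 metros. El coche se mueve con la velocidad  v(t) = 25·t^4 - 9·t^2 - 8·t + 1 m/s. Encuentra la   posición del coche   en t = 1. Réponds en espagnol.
Partiendo de la velocidad v(t) = 25·t^4 - 9·t^2 - 8·t + 1, tomamos 1 antiderivada. La antiderivada de la velocidad, con x(0) = 2, da la posición: x(t) = 5·t^5 - 3·t^3 - 4·t^2 + t + 2. Tenemos la posición x(t) = 5·t^5 - 3·t^3 - 4·t^2 + t + 2. Sustituyendo t = 1: x(1) = 1.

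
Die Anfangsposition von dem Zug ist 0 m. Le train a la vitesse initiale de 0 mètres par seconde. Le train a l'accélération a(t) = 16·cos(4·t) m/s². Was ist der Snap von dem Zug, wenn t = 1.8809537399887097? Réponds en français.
En partant de l'accélération a(t) = 16·cos(4·t), nous prenons 2 dérivées. La dérivée de l'accélération donne le jerk: j(t) = -64·sin(4·t). En dérivant le jerk, nous obtenons le snap: s(t) = -256·cos(4·t). En utilisant s(t) = -256·cos(4·t) et en substituant t = 1.8809537399887097, nous trouvons s = -82.9953803707630.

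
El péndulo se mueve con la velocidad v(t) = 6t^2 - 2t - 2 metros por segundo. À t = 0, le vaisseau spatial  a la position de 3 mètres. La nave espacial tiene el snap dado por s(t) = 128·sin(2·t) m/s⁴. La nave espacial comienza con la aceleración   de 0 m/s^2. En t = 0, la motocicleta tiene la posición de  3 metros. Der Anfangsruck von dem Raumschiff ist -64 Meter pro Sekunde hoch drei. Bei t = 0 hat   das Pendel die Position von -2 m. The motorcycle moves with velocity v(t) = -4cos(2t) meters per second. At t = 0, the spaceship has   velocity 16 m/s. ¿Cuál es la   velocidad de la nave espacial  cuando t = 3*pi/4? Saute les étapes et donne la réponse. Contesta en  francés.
v(3*pi/4) = 0.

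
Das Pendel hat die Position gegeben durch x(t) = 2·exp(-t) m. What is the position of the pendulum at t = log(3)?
We have position x(t) = 2·exp(-t). Substituting t = log(3): x(log(3)) = 2/3.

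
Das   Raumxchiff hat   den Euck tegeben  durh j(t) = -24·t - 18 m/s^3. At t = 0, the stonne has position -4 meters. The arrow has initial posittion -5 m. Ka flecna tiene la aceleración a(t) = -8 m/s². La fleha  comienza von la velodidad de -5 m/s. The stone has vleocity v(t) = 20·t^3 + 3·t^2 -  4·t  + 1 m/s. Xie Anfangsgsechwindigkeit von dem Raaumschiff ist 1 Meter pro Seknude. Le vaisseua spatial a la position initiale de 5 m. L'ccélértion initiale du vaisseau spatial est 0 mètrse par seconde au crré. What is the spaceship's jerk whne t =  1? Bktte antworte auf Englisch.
We have jerk j(t) = -24·t - 18. Substituting t = 1: j(1) = -42.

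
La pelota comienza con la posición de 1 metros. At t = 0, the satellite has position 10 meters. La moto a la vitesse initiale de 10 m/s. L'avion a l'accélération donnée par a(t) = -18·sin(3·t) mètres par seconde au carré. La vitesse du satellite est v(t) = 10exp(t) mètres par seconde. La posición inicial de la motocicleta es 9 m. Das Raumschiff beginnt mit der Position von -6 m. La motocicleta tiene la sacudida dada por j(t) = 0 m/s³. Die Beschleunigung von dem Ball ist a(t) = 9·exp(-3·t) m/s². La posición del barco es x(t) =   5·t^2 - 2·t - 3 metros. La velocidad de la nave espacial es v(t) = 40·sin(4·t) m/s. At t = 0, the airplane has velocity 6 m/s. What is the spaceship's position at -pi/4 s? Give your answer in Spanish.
Necesitamos integrar nuestra ecuación de la velocidad v(t) = 40·sin(4·t) 1 vez. La antiderivada de la velocidad es la posición. Usando x(0) = -6, obtenemos x(t) = 4 - 10·cos(4·t). Usando x(t) = 4 - 10·cos(4·t) y sustituyendo t = -pi/4, encontramos x = 14.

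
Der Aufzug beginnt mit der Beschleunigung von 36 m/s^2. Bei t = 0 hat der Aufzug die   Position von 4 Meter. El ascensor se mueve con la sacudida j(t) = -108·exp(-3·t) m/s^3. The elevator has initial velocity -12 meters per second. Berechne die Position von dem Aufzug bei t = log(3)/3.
Ausgehend von dem Ruck j(t) = -108·exp(-3·t), nehmen wir 3 Integrale. Die Stammfunktion von dem Ruck ist die Beschleunigung. Mit a(0) = 36 erhalten wir a(t) = 36·exp(-3·t). Mit ∫a(t)dt und Anwendung von v(0) = -12, finden wir v(t) = -12·exp(-3·t). Durch Integration von der Geschwindigkeit und Verwendung der Anfangsbedingung x(0) = 4, erhalten wir x(t) = 4·exp(-3·t). Mit x(t) = 4·exp(-3·t) und Einsetzen von t = log(3)/3, finden wir x = 4/3.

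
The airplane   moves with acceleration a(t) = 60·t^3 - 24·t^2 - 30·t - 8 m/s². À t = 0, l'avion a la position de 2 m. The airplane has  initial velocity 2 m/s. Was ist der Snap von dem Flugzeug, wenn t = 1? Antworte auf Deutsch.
Um dies zu lösen, müssen wir 2 Ableitungen unserer Gleichung für die Beschleunigung a(t) = 60·t^3 - 24·t^2 - 30·t - 8 nehmen. Mit d/dt von a(t) finden wir j(t) = 180·t^2 - 48·t - 30. Die Ableitung von dem Ruck ergibt den Snap: s(t) = 360·t - 48. Aus der Gleichung für den Snap s(t) = 360·t - 48, setzen wir t = 1 ein und erhalten s = 312.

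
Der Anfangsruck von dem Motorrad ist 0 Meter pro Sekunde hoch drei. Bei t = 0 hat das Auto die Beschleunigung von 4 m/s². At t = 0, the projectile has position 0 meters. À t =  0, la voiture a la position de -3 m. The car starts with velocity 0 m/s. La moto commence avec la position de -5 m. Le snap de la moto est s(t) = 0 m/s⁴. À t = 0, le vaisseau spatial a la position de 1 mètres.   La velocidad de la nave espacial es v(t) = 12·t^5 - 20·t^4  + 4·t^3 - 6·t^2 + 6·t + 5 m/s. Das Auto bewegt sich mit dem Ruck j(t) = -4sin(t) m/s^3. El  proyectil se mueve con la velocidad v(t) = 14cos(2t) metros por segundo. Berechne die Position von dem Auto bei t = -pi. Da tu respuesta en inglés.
Starting from jerk j(t) = -4·sin(t), we take 3 integrals. Taking ∫j(t)dt and applying a(0) = 4, we find a(t) = 4·cos(t). Integrating acceleration and using the initial condition v(0) = 0, we get v(t) = 4·sin(t). The antiderivative of velocity, with x(0) = -3, gives position: x(t) = 1 - 4·cos(t). From the given position equation x(t) = 1 - 4·cos(t), we substitute t = -pi to get x = 5.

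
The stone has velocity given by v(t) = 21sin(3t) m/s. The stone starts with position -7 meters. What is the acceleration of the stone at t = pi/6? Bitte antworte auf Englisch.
To solve this, we need to take 1 derivative of our velocity equation v(t) = 21·sin(3·t). Differentiating velocity, we get acceleration: a(t) = 63·cos(3·t). We have acceleration a(t) = 63·cos(3·t). Substituting t = pi/6: a(pi/6) = 0.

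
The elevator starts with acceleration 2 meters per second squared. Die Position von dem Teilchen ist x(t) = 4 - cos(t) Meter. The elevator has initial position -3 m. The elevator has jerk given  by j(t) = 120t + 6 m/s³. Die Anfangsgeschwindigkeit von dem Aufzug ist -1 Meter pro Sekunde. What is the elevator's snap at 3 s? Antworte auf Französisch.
En partant du jerk j(t) = 120·t + 6, nous prenons 1 dérivée. En prenant d/dt de j(t), nous trouvons s(t) = 120. En utilisant s(t) = 120 et en substituant t = 3, nous trouvons s = 120.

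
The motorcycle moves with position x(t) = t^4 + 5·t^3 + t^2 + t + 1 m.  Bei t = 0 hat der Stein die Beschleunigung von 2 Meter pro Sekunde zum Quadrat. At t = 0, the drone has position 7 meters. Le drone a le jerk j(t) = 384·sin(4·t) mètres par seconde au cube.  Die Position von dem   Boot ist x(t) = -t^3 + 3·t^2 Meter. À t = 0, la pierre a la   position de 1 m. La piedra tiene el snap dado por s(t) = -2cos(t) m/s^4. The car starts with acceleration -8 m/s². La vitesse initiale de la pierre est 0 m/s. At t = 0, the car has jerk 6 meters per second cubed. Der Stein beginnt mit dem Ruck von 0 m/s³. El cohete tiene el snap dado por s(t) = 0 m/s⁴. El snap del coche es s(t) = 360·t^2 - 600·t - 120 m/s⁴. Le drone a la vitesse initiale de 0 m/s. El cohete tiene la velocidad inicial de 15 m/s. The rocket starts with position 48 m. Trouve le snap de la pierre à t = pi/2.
De l'équation du snap s(t) = -2·cos(t), nous substituons t = pi/2 pour obtenir s = 0.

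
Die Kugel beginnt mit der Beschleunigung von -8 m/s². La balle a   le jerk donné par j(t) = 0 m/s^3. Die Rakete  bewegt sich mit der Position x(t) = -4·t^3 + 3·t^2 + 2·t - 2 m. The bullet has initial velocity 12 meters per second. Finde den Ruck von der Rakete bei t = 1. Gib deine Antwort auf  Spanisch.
Para resolver esto, necesitamos tomar 3 derivadas de nuestra ecuación de la posición x(t) = -4·t^3 + 3·t^2 + 2·t - 2. Derivando la posición, obtenemos la velocidad: v(t) = -12·t^2 + 6·t + 2. Derivando la velocidad, obtenemos la aceleración: a(t) = 6 - 24·t. La derivada de la aceleración da la sacudida: j(t) = -24. Usando j(t) = -24 y sustituyendo t = 1, encontramos j = -24.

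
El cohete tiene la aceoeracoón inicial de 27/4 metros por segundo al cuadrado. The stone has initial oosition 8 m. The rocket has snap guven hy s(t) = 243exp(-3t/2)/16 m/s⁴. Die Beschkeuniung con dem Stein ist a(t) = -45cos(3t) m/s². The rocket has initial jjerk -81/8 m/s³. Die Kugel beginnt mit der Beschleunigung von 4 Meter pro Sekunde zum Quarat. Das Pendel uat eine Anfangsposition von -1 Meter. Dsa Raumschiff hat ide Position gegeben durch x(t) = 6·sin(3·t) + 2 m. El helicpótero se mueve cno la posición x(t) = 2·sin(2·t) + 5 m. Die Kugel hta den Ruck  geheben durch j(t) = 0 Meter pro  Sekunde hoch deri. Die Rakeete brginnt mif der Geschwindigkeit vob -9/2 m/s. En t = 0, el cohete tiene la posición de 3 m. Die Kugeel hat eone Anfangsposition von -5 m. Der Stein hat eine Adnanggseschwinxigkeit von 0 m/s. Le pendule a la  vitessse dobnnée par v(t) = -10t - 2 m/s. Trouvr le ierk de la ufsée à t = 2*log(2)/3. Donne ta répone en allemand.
Wir müssen unsere Gleichung für den Snap s(t) = 243·exp(-3·t/2)/16 1-mal integrieren. Das Integral von dem Snap, mit j(0) = -81/8, ergibt den Ruck: j(t) = -81·exp(-3·t/2)/8. Mit j(t) = -81·exp(-3·t/2)/8 und Einsetzen von t = 2*log(2)/3, finden wir j = -81/16.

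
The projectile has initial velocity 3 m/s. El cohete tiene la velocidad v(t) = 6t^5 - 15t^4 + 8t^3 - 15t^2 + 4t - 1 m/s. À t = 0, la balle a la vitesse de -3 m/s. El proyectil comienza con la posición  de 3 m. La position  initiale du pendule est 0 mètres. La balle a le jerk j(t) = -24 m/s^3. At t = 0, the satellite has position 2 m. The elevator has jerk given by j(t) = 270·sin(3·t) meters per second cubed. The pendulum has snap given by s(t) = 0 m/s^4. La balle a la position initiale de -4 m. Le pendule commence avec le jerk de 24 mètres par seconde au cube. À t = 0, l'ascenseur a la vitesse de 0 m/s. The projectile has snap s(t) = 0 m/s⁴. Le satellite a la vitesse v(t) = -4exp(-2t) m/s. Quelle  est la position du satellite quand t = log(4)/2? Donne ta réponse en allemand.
Wir müssen die Stammfunktion unserer Gleichung für die Geschwindigkeit v(t) = -4·exp(-2·t) 1-mal finden. Mit ∫v(t)dt und Anwendung von x(0) = 2, finden wir x(t) = 2·exp(-2·t). Mit x(t) = 2·exp(-2·t) und Einsetzen von t = log(4)/2, finden wir x = 1/2.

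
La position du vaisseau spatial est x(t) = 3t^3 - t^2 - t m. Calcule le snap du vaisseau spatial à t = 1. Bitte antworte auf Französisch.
En partant de la position x(t) = 3·t^3 - t^2 - t, nous prenons 4 dérivées. En dérivant la position, nous obtenons la vitesse: v(t) = 9·t^2 - 2·t - 1. En dérivant la vitesse, nous obtenons l'accélération: a(t) = 18·t - 2. La dérivée de l'accélération donne le jerk: j(t) = 18. En prenant d/dt de j(t), nous trouvons s(t) = 0. En utilisant s(t) = 0 et en substituant t = 1, nous trouvons s = 0.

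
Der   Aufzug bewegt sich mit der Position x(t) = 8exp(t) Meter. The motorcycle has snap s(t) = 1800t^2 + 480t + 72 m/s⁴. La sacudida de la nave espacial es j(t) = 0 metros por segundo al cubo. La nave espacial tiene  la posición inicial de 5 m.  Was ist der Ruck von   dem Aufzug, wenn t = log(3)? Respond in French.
Pour résoudre ceci, nous devons prendre 3 dérivées de notre équation de la position x(t) = 8·exp(t). En prenant d/dt de x(t), nous trouvons v(t) = 8·exp(t). En dérivant la vitesse, nous obtenons l'accélération: a(t) = 8·exp(t). La dérivée de l'accélération donne le jerk: j(t) = 8·exp(t). De l'équation du jerk j(t) = 8·exp(t), nous substituons t = log(3) pour obtenir j = 24.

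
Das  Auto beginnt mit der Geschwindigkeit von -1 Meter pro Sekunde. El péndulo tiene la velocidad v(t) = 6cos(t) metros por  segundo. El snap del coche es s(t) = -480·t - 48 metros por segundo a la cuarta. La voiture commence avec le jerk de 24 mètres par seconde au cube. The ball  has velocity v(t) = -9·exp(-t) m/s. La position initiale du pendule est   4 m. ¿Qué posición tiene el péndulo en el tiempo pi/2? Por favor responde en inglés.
To solve this, we need to take 1 antiderivative of our velocity equation v(t) = 6·cos(t). The integral of velocity is position. Using x(0) = 4, we get x(t) = 6·sin(t) + 4. We have position x(t) = 6·sin(t) + 4. Substituting t = pi/2: x(pi/2) = 10.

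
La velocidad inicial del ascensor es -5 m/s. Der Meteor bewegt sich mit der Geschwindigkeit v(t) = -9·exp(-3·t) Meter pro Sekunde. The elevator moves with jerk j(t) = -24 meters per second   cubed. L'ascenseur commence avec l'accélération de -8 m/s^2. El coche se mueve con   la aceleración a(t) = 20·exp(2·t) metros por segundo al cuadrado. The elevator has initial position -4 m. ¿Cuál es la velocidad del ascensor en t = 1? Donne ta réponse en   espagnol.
Necesitamos integrar nuestra ecuación de la sacudida j(t) = -24 2 veces. La antiderivada de la sacudida, con a(0) = -8, da la aceleración: a(t) = -24·t - 8. Integrando la aceleración y usando la condición inicial v(0) = -5, obtenemos v(t) = -12·t^2 - 8·t - 5. Usando v(t) = -12·t^2 - 8·t - 5 y sustituyendo t = 1, encontramos v = -25.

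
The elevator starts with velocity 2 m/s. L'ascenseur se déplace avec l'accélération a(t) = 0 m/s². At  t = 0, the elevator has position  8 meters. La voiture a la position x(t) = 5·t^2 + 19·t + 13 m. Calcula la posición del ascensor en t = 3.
Necesitamos integrar nuestra ecuación de la aceleración a(t) = 0 2 veces. La antiderivada de la aceleración es la velocidad. Usando v(0) = 2, obtenemos v(t) = 2. Tomando ∫v(t)dt y aplicando x(0) = 8, encontramos x(t) = 2·t + 8. Usando x(t) = 2·t + 8 y sustituyendo t = 3, encontramos x = 14.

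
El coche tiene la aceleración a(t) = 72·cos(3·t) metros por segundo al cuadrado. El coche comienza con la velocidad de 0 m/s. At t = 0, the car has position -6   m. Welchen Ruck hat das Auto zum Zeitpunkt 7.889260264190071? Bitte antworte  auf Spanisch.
Para resolver esto, necesitamos tomar 1 derivada de nuestra ecuación de la aceleración a(t) = 72·cos(3·t). Derivando la aceleración, obtenemos la sacudida: j(t) = -216·sin(3·t). Tenemos la sacudida j(t) = -216·sin(3·t). Sustituyendo t = 7.889260264190071: j(7.889260264190071) = 214.791395326716.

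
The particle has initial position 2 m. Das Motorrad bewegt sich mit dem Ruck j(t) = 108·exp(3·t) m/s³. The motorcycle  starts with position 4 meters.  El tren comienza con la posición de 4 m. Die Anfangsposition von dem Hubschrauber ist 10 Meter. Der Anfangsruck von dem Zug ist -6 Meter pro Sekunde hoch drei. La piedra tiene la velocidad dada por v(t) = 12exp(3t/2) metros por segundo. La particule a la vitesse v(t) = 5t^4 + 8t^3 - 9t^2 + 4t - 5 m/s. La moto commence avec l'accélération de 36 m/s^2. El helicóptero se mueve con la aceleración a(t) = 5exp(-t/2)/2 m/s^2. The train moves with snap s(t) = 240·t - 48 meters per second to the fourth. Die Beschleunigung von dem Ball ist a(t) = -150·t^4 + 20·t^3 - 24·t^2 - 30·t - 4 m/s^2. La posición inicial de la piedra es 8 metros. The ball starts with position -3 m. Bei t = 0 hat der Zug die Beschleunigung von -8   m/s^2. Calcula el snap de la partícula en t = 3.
Para resolver esto, necesitamos tomar 3 derivadas de nuestra ecuación de la velocidad v(t) = 5·t^4 + 8·t^3 - 9·t^2 + 4·t - 5. Derivando la velocidad, obtenemos la aceleración: a(t) = 20·t^3 + 24·t^2 - 18·t + 4. Derivando la aceleración, obtenemos la sacudida: j(t) = 60·t^2 + 48·t - 18. Tomando d/dt de j(t), encontramos s(t) = 120·t + 48. Tenemos el snap s(t) = 120·t + 48. Sustituyendo t = 3: s(3) = 408.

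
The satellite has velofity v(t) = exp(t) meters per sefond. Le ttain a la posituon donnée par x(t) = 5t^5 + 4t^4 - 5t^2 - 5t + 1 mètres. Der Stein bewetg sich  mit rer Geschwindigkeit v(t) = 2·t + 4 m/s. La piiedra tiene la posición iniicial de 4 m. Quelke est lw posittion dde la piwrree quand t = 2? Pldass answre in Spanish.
Debemos encontrar la integral de nuestra ecuación de la velocidad v(t) = 2·t + 4 1 vez. Tomando ∫v(t)dt y aplicando x(0) = 4, encontramos x(t) = t^2 + 4·t + 4. Tenemos la posición x(t) = t^2 + 4·t + 4. Sustituyendo t = 2: x(2) = 16.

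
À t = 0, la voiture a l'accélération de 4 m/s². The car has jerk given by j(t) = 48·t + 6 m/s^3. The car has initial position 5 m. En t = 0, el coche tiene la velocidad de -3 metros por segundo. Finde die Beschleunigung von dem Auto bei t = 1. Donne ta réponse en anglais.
We must find the integral of our jerk equation j(t) = 48·t + 6 1 time. Integrating jerk and using the initial condition a(0) = 4, we get a(t) = 24·t^2 + 6·t + 4. From the given acceleration equation a(t) = 24·t^2 + 6·t + 4, we substitute t = 1 to get a = 34.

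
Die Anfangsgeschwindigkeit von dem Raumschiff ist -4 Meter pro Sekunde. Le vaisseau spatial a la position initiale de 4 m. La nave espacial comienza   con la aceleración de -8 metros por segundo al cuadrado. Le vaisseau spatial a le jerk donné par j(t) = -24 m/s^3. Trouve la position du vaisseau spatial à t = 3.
Nous devons trouver l'intégrale de notre équation du jerk j(t) = -24 3 fois. En prenant ∫j(t)dt et en appliquant a(0) = -8, nous trouvons a(t) = -24·t - 8. En prenant ∫a(t)dt et en appliquant v(0) = -4, nous trouvons v(t) = -12·t^2 - 8·t - 4. L'intégrale de la vitesse, avec x(0) = 4, donne la position: x(t) = -4·t^3 - 4·t^2 - 4·t + 4. De l'équation de la position x(t) = -4·t^3 - 4·t^2 - 4·t + 4, nous substituons t = 3 pour obtenir x = -152.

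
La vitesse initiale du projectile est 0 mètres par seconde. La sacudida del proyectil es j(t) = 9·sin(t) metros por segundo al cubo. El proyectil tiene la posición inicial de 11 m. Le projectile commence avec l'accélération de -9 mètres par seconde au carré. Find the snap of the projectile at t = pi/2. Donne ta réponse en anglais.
To solve this, we need to take 1 derivative of our jerk equation j(t) = 9·sin(t). Taking d/dt of j(t), we find s(t) = 9·cos(t). We have snap s(t) = 9·cos(t). Substituting t = pi/2: s(pi/2) = 0.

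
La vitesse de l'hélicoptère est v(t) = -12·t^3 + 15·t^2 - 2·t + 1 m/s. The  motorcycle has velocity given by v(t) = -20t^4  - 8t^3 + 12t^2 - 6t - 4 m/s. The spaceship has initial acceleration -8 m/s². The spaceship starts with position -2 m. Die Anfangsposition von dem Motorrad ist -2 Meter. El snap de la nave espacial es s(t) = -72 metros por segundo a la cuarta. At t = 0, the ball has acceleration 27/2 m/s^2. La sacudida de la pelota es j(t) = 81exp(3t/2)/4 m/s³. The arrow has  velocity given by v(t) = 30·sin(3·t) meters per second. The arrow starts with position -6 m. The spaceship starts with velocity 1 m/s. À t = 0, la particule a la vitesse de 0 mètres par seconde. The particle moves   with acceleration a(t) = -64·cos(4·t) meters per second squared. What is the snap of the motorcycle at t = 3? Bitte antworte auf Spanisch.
Para resolver esto, necesitamos tomar 3 derivadas de nuestra ecuación de la velocidad v(t) = -20·t^4 - 8·t^3 + 12·t^2 - 6·t - 4. La derivada de la velocidad da la aceleración: a(t) = -80·t^3 - 24·t^2 + 24·t - 6. Derivando la aceleración, obtenemos la sacudida: j(t) = -240·t^2 - 48·t + 24. Derivando la sacudida, obtenemos el snap: s(t) = -480·t - 48. De la ecuación del snap s(t) = -480·t - 48, sustituimos t = 3 para obtener s = -1488.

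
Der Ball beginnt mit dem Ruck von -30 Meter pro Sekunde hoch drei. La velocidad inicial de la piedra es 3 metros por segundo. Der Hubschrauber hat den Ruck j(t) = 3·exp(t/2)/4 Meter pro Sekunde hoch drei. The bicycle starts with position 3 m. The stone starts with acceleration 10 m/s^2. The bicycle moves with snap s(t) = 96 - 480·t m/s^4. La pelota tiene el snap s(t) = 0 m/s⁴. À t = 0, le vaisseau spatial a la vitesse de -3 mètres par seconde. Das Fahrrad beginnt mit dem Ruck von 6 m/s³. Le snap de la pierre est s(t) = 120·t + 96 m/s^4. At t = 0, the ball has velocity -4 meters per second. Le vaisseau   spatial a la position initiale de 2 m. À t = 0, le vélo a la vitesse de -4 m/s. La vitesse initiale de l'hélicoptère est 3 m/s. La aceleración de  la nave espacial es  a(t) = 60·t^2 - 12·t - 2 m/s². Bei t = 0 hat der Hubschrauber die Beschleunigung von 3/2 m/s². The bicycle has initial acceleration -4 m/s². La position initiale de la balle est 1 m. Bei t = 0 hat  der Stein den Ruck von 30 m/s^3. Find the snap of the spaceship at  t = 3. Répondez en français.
En partant de l'accélération a(t) = 60·t^2 - 12·t - 2, nous prenons 2 dérivées. En dérivant l'accélération, nous obtenons le jerk: j(t) = 120·t - 12. En prenant d/dt de j(t), nous trouvons s(t) = 120. En utilisant s(t) = 120 et en substituant t = 3, nous trouvons s = 120.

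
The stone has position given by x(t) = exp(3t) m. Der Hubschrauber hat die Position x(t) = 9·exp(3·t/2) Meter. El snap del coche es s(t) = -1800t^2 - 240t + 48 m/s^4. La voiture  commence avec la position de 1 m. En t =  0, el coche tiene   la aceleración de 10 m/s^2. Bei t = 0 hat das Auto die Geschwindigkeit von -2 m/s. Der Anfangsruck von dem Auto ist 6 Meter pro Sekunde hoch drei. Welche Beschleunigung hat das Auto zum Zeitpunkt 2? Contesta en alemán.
Ausgehend von dem Snap s(t) = -1800·t^2 - 240·t + 48, nehmen wir 2 Stammfunktionen. Mit ∫s(t)dt und Anwendung von j(0) = 6, finden wir j(t) = -600·t^3 - 120·t^2 + 48·t + 6. Die Stammfunktion von dem Ruck, mit a(0) = 10, ergibt die Beschleunigung: a(t) = -150·t^4 - 40·t^3 + 24·t^2 + 6·t + 10. Wir haben die Beschleunigung a(t) = -150·t^4 - 40·t^3 + 24·t^2 + 6·t + 10. Durch Einsetzen von t = 2: a(2) = -2602.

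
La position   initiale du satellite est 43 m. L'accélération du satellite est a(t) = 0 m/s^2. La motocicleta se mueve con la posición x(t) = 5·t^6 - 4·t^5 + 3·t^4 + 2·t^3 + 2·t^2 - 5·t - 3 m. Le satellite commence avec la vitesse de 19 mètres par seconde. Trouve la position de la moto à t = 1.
De l'équation de la position x(t) = 5·t^6 - 4·t^5 + 3·t^4 + 2·t^3 + 2·t^2 - 5·t - 3, nous substituons t = 1 pour obtenir x = 0.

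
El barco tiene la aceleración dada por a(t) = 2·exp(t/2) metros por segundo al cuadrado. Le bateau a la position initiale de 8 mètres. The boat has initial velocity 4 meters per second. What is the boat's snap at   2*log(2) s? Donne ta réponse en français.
Pour résoudre ceci, nous devons prendre 2 dérivées de notre équation de l'accélération a(t) = 2·exp(t/2). En dérivant l'accélération, nous obtenons le jerk: j(t) = exp(t/2). La dérivée du jerk donne le snap: s(t) = exp(t/2)/2. En utilisant s(t) = exp(t/2)/2 et en substituant t = 2*log(2), nous trouvons s = 1.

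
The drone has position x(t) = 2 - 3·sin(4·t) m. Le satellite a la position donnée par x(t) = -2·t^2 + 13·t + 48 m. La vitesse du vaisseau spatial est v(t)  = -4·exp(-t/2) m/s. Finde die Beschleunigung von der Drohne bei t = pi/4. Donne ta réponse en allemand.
Wir müssen unsere Gleichung für die Position x(t) = 2 - 3·sin(4·t) 2-mal ableiten. Durch Ableiten von der Position erhalten wir die Geschwindigkeit: v(t) = -12·cos(4·t). Die Ableitung von der Geschwindigkeit ergibt die Beschleunigung: a(t) = 48·sin(4·t). Mit a(t) = 48·sin(4·t) und Einsetzen von t = pi/4, finden wir a = 0.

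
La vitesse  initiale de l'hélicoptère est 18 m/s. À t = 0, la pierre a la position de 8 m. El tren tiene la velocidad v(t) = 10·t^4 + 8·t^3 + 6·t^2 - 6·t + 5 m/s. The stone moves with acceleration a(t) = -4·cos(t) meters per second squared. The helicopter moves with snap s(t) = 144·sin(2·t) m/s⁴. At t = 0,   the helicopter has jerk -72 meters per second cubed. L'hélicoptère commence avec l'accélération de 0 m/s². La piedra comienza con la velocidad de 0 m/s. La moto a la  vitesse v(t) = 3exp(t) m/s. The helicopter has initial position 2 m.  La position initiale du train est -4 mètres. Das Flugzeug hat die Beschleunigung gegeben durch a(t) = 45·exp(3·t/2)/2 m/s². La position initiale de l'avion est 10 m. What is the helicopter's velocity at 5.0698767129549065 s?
To solve this, we need to take 3 antiderivatives of our snap equation s(t) = 144·sin(2·t). Taking ∫s(t)dt and applying j(0) = -72, we find j(t) = -72·cos(2·t). Taking ∫j(t)dt and applying a(0) = 0, we find a(t) = -36·sin(2·t). Finding the integral of a(t) and using v(0) = 18: v(t) = 18·cos(2·t). From the given velocity equation v(t) = 18·cos(2·t), we substitute t = 5.0698767129549065 to get v = -13.5919678763796.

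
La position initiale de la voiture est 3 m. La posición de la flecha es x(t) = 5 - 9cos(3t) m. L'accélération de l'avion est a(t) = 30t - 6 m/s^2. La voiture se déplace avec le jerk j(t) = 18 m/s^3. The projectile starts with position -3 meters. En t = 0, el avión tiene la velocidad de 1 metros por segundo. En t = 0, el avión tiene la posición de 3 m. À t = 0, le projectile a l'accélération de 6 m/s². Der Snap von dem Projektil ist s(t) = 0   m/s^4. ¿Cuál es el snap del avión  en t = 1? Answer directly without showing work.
s(1) = 0.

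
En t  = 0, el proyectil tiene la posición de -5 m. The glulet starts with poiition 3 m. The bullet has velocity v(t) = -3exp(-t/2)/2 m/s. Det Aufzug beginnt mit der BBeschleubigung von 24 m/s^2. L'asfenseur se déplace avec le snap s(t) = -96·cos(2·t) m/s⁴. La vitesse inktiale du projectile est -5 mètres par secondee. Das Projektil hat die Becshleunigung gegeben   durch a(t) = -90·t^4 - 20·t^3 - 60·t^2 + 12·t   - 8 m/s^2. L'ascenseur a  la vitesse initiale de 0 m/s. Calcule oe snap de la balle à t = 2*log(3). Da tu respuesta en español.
Para resolver esto, necesitamos tomar 3 derivadas de nuestra ecuación de la velocidad v(t) = -3·exp(-t/2)/2. Tomando d/dt de v(t), encontramos a(t) = 3·exp(-t/2)/4. Tomando d/dt de a(t), encontramos j(t) = -3·exp(-t/2)/8. Tomando d/dt de j(t), encontramos s(t) = 3·exp(-t/2)/16. Usando s(t) = 3·exp(-t/2)/16 y sustituyendo t = 2*log(3), encontramos s = 1/16.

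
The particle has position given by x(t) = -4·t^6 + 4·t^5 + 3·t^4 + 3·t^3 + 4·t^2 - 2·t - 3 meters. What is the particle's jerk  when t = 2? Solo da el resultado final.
The jerk at t = 2 is j = -2718.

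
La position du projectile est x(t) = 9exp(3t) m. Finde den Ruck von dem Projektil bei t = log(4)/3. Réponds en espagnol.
Partiendo de la posición x(t) = 9·exp(3·t), tomamos 3 derivadas. La derivada de la posición da la velocidad: v(t) = 27·exp(3·t). Tomando d/dt de v(t), encontramos a(t) = 81·exp(3·t). La derivada de la aceleración da la sacudida: j(t) = 243·exp(3·t). De la ecuación de la sacudida j(t) = 243·exp(3·t), sustituimos t = log(4)/3 para obtener j = 972.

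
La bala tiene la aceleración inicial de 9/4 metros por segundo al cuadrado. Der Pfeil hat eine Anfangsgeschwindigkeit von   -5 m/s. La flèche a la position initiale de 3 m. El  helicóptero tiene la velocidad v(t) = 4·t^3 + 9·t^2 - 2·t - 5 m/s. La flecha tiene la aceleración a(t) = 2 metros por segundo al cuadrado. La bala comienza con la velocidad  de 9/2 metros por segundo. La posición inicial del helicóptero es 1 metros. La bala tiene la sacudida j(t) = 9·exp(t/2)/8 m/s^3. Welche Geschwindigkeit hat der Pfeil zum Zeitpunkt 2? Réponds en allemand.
Um dies zu lösen, müssen wir 1 Stammfunktion unserer Gleichung für die Beschleunigung a(t) = 2 finden. Das Integral von der Beschleunigung ist die Geschwindigkeit. Mit v(0) = -5 erhalten wir v(t) = 2·t - 5. Mit v(t) = 2·t - 5 und Einsetzen von t = 2, finden wir v = -1.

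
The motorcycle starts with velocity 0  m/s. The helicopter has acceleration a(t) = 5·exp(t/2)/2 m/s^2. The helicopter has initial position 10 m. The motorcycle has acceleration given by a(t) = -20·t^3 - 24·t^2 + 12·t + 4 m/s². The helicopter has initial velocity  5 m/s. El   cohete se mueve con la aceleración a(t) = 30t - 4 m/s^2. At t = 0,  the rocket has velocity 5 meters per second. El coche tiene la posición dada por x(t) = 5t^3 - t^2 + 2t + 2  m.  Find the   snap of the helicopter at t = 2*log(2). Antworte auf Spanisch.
Debemos derivar nuestra ecuación de la aceleración a(t) = 5·exp(t/2)/2 2 veces. Derivando la aceleración, obtenemos la sacudida: j(t) = 5·exp(t/2)/4. Derivando la sacudida, obtenemos el snap: s(t) = 5·exp(t/2)/8. Usando s(t) = 5·exp(t/2)/8 y sustituyendo t = 2*log(2), encontramos s = 5/4.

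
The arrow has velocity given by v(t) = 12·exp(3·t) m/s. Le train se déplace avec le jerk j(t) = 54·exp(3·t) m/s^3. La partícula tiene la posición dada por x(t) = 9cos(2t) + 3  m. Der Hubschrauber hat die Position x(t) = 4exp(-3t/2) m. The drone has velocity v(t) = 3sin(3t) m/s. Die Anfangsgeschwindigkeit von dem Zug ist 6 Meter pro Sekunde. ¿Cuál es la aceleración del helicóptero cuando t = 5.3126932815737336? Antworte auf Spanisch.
Debemos derivar nuestra ecuación de la posición x(t) = 4·exp(-3·t/2) 2 veces. La derivada de la posición da la velocidad: v(t) = -6·exp(-3·t/2). Derivando la velocidad, obtenemos la aceleración: a(t) = 9·exp(-3·t/2). Tenemos la aceleración a(t) = 9·exp(-3·t/2). Sustituyendo t = 5.3126932815737336: a(5.3126932815737336) = 0.00311409921532060.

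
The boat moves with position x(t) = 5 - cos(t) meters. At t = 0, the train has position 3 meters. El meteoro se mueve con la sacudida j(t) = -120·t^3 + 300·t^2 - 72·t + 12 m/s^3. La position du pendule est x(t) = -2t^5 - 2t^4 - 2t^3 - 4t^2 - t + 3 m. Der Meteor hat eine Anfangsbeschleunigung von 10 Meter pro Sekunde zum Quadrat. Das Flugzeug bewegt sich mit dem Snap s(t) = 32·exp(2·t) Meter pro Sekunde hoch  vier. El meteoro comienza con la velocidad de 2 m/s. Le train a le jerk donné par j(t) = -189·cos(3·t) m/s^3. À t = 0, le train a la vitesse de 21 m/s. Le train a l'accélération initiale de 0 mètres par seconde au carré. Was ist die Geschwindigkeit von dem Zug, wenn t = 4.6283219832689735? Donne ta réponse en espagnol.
Partiendo de la sacudida j(t) = -189·cos(3·t), tomamos 2 integrales. Integrando la sacudida y usando la condición inicial a(0) = 0, obtenemos a(t) = -63·sin(3·t). Integrando la aceleración y usando la condición inicial v(0) = 21, obtenemos v(t) = 21·cos(3·t). Usando v(t) = 21·cos(3·t) y sustituyendo t = 4.6283219832689735, encontramos v = 5.24025444877182.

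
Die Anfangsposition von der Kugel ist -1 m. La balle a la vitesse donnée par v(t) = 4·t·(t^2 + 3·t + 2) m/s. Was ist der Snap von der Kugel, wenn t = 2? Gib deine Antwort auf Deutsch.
Ausgehend von der Geschwindigkeit v(t) = 4·t·(t^2 + 3·t + 2), nehmen wir 3 Ableitungen. Durch Ableiten von der Geschwindigkeit erhalten wir die Beschleunigung: a(t) = 4·t^2 + 4·t·(2·t + 3) + 12·t + 8. Durch Ableiten von der Beschleunigung erhalten wir den Ruck: j(t) = 24·t + 24. Durch Ableiten von dem Ruck erhalten wir den Snap: s(t) = 24. Mit s(t) = 24 und Einsetzen von t = 2, finden wir s = 24.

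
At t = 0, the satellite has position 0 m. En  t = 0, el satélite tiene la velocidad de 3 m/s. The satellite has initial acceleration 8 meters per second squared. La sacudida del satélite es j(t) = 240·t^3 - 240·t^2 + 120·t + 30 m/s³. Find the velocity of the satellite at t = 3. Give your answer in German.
Um dies zu lösen, müssen wir 2 Stammfunktionen unserer Gleichung für den Ruck j(t) = 240·t^3 - 240·t^2 + 120·t + 30 finden. Die Stammfunktion von dem Ruck ist die Beschleunigung. Mit a(0) = 8 erhalten wir a(t) = 60·t^4 - 80·t^3 + 60·t^2 + 30·t + 8. Mit ∫a(t)dt und Anwendung von v(0) = 3, finden wir v(t) = 12·t^5 - 20·t^4 + 20·t^3 + 15·t^2 + 8·t + 3. Wir haben die Geschwindigkeit v(t) = 12·t^5 - 20·t^4 + 20·t^3 + 15·t^2 + 8·t + 3. Durch Einsetzen von t = 3: v(3) = 1998.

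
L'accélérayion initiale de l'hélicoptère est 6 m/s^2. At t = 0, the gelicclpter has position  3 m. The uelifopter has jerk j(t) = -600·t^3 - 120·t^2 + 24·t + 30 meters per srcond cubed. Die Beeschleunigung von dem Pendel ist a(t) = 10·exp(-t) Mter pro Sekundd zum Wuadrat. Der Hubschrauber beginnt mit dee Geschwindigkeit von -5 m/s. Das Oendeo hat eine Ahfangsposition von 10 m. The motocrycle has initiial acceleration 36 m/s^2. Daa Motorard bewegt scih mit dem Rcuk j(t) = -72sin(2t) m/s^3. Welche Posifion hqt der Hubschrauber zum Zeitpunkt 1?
Wir müssen unsere Gleichung für den Ruck j(t) = -600·t^3 - 120·t^2 + 24·t + 30 3-mal integrieren. Durch Integration von dem Ruck und Verwendung der Anfangsbedingung a(0) = 6, erhalten wir a(t) = -150·t^4 - 40·t^3 + 12·t^2 + 30·t + 6. Mit ∫a(t)dt und Anwendung von v(0) = -5, finden wir v(t) = -30·t^5 - 10·t^4 + 4·t^3 + 15·t^2 + 6·t - 5. Das Integral von der Geschwindigkeit, mit x(0) = 3, ergibt die Position: x(t) = -5·t^6 - 2·t^5 + t^4 + 5·t^3 + 3·t^2 - 5·t + 3. Wir haben die Position x(t) = -5·t^6 - 2·t^5 + t^4 + 5·t^3 + 3·t^2 - 5·t + 3. Durch Einsetzen von t = 1: x(1) = 0.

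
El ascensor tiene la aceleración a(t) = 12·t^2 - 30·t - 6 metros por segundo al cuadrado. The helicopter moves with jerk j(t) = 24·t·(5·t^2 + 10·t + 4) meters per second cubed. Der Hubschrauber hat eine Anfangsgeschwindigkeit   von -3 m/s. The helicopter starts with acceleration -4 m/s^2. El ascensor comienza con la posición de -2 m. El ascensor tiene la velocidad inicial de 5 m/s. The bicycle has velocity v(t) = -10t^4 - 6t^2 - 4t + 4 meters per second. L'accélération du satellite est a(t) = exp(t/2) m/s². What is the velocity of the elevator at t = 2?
Starting from acceleration a(t) = 12·t^2 - 30·t - 6, we take 1 antiderivative. The integral of acceleration is velocity. Using v(0) = 5, we get v(t) = 4·t^3 - 15·t^2 - 6·t + 5. Using v(t) = 4·t^3 - 15·t^2 - 6·t + 5 and substituting t = 2, we find v = -35.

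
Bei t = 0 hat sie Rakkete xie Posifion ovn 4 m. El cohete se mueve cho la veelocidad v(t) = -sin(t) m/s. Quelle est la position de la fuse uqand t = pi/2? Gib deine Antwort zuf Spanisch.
Debemos encontrar la integral de nuestra ecuación de la velocidad v(t) = -sin(t) 1 vez. La integral de la velocidad, con x(0) = 4, da la posición: x(t) = cos(t) + 3. Usando x(t) = cos(t) + 3 y sustituyendo t = pi/2, encontramos x = 3.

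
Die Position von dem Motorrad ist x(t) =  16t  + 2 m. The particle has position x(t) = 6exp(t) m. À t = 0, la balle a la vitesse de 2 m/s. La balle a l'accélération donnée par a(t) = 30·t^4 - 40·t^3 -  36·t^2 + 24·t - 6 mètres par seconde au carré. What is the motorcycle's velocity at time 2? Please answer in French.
En partant de la position x(t) = 16·t + 2, nous prenons 1 dérivée. En dérivant la position, nous obtenons la vitesse: v(t) = 16. Nous avons la vitesse v(t) = 16. En substituant t = 2: v(2) = 16.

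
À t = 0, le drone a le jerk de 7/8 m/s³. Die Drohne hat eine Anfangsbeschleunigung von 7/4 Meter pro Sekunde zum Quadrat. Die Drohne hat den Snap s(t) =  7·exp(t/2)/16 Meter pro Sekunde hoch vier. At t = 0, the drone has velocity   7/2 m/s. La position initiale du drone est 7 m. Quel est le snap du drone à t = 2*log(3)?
De l'équation du snap s(t) = 7·exp(t/2)/16, nous substituons t = 2*log(3) pour obtenir s = 21/16.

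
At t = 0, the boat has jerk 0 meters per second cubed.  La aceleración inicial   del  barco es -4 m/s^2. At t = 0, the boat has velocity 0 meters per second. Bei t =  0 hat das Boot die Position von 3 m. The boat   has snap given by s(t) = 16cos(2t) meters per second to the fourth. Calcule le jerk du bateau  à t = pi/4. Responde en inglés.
Starting from snap s(t) = 16·cos(2·t), we take 1 integral. The integral of snap is jerk. Using j(0) = 0, we get j(t) = 8·sin(2·t). We have jerk j(t) = 8·sin(2·t). Substituting t = pi/4: j(pi/4) = 8.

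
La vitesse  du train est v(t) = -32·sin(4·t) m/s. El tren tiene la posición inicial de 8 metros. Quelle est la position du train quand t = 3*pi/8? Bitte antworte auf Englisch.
To solve this, we need to take 1 antiderivative of our velocity equation v(t) = -32·sin(4·t). The integral of velocity, with x(0) = 8, gives position: x(t) = 8·cos(4·t). We have position x(t) = 8·cos(4·t). Substituting t = 3*pi/8: x(3*pi/8) = 0.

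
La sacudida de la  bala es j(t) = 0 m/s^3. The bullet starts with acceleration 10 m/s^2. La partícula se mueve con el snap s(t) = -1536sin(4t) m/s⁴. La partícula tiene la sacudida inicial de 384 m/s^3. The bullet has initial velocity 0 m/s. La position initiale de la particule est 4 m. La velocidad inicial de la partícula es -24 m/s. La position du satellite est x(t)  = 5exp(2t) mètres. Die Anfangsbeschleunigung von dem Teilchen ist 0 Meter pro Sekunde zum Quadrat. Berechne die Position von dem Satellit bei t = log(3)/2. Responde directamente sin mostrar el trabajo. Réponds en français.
La position à t = log(3)/2 est x = 15.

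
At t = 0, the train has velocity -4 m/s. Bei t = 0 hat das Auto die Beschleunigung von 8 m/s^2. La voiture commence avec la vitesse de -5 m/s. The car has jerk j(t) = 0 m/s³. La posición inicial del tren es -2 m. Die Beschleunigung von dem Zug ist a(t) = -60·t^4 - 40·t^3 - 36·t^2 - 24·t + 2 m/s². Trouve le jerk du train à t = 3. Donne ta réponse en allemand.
Um dies zu lösen, müssen wir 1 Ableitung unserer Gleichung für die Beschleunigung a(t) = -60·t^4 - 40·t^3 - 36·t^2 - 24·t + 2 nehmen. Durch Ableiten von der Beschleunigung erhalten wir den Ruck: j(t) = -240·t^3 - 120·t^2 - 72·t - 24. Aus der Gleichung für den Ruck j(t) = -240·t^3 - 120·t^2 - 72·t - 24, setzen wir t = 3 ein und erhalten j = -7800.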